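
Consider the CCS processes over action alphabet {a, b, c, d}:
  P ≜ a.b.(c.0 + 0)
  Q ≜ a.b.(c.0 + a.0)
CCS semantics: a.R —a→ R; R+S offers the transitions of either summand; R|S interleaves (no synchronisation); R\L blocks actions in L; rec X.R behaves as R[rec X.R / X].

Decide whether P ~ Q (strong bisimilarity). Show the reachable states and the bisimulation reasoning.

P ≁ Q

Reachable graph of P (4 states):
  s0 = a.b.(c.0 + 0) has moves =a=> s1
  s1 = b.(c.0 + 0) has moves =b=> s2
  s2 = c.0 + 0 has moves =c=> s3
  s3 = 0 has moves (no moves)
Reachable graph of Q (4 states):
  t0 = a.b.(c.0 + a.0) has moves =a=> t1
  t1 = b.(c.0 + a.0) has moves =b=> t2
  t2 = c.0 + a.0 has moves =a=> t3, =c=> t3
  t3 = 0 has moves (no moves)
Coarsest stable partition (strong bisimilarity classes):
  B0 = {s0}
  B1 = {s1}
  B2 = {s2}
  B3 = {s3, t3}
  B4 = {t0}
  B5 = {t1}
  B6 = {t2}
s0 ∈ B0, t0 ∈ B4 → different blocks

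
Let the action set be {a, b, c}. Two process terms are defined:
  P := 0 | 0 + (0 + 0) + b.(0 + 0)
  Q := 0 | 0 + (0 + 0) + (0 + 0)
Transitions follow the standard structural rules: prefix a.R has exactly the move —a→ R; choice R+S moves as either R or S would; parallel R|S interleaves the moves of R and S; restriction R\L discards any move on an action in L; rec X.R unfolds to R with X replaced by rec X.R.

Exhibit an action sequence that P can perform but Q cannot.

LTS(P): 2 reachable states
  u0 = 0 | 0 + (0 + 0) + b.(0 + 0) → --b--▸ u1
  u1 = 0 + 0 → ∅
LTS(Q): 1 reachable states
  v0 = 0 | 0 + (0 + 0) + (0 + 0) → ∅
Executing b from P (initial set {u0}):
  [1] b ⇒ {u1}
  — P admits the full trace.
Executing b from Q (initial set {v0}):
  [1] b ⇒ ∅  — Q cannot continue

b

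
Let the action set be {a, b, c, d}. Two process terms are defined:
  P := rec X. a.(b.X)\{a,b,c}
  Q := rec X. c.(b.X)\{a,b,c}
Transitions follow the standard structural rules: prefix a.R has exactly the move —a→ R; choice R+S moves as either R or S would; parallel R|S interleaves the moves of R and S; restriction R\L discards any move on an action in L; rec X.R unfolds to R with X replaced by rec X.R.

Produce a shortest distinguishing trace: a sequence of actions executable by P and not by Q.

a

Reachable graph of P (2 states):
  m0 = rec X. a.(b.X)\{a,b,c} ⊢ —a→ m1
  m1 = (b.(rec X. a.(b.X)\{a,b,c}))\{a,b,c} ⊢ stopped
Reachable graph of Q (2 states):
  n0 = rec X. c.(b.X)\{a,b,c} ⊢ —c→ n1
  n1 = (b.(rec X. c.(b.X)\{a,b,c}))\{a,b,c} ⊢ stopped
Trace ⟨a⟩ through P, begin at {m0}:
  after a @ step 1: {m1}
  P completes σ.
Trace ⟨a⟩ through Q, begin at {n0}:
  after a @ step 1: ∅  — Q cannot continue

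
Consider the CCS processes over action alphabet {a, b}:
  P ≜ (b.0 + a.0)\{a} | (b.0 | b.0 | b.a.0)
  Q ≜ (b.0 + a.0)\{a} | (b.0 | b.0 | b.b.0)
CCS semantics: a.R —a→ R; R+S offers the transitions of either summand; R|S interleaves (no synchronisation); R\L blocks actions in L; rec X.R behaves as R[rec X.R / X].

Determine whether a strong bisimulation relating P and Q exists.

NO

Reachable graph of P (24 states):
  p0 = (b.0 + a.0)\{a} | (b.0 | b.0 | b.a.0) :: -b-> p1, -b-> p2, -b-> p3, -b-> p4
  p1 = (b.0 + a.0)\{a} | (0 | b.0 | b.a.0) :: -b-> p5, -b-> p6, -b-> p7
  p2 = (b.0 + a.0)\{a} | (b.0 | 0 | b.a.0) :: -b-> p5, -b-> p8, -b-> p9
  p3 = (b.0 + a.0)\{a} | (b.0 | b.0 | a.0) :: -a-> p10, -b-> p11, -b-> p6, -b-> p8
  p4 = 0\{a} | (b.0 | b.0 | b.a.0) :: -b-> p11, -b-> p7, -b-> p9
  p5 = (b.0 + a.0)\{a} | (0 | 0 | b.a.0) :: -b-> p12, -b-> p13
  p6 = (b.0 + a.0)\{a} | (0 | b.0 | a.0) :: -a-> p14, -b-> p12, -b-> p15
  p7 = 0\{a} | (0 | b.0 | b.a.0) :: -b-> p13, -b-> p15
  p8 = (b.0 + a.0)\{a} | (b.0 | 0 | a.0) :: -a-> p16, -b-> p12, -b-> p17
  p9 = 0\{a} | (b.0 | 0 | b.a.0) :: -b-> p13, -b-> p17
  p10 = (b.0 + a.0)\{a} | (b.0 | b.0 | 0) :: -b-> p14, -b-> p16, -b-> p18
  p11 = 0\{a} | (b.0 | b.0 | a.0) :: -a-> p18, -b-> p15, -b-> p17
  p12 = (b.0 + a.0)\{a} | (0 | 0 | a.0) :: -a-> p19, -b-> p20
  p13 = 0\{a} | (0 | 0 | b.a.0) :: -b-> p20
  p14 = (b.0 + a.0)\{a} | (0 | b.0 | 0) :: -b-> p19, -b-> p21
  p15 = 0\{a} | (0 | b.0 | a.0) :: -a-> p21, -b-> p20
  p16 = (b.0 + a.0)\{a} | (b.0 | 0 | 0) :: -b-> p19, -b-> p22
  p17 = 0\{a} | (b.0 | 0 | a.0) :: -a-> p22, -b-> p20
  p18 = 0\{a} | (b.0 | b.0 | 0) :: -b-> p21, -b-> p22
  p19 = (b.0 + a.0)\{a} | (0 | 0 | 0) :: -b-> p23
  p20 = 0\{a} | (0 | 0 | a.0) :: -a-> p23
  p21 = 0\{a} | (0 | b.0 | 0) :: -b-> p23
  p22 = 0\{a} | (b.0 | 0 | 0) :: -b-> p23
  p23 = 0\{a} | (0 | 0 | 0) :: ·
Reachable graph of Q (24 states):
  q0 = (b.0 + a.0)\{a} | (b.0 | b.0 | b.b.0) :: -b-> q1, -b-> q2, -b-> q3, -b-> q4
  q1 = (b.0 + a.0)\{a} | (0 | b.0 | b.b.0) :: -b-> q5, -b-> q6, -b-> q7
  q2 = (b.0 + a.0)\{a} | (b.0 | 0 | b.b.0) :: -b-> q5, -b-> q8, -b-> q9
  q3 = (b.0 + a.0)\{a} | (b.0 | b.0 | b.0) :: -b-> q10, -b-> q11, -b-> q6, -b-> q8
  q4 = 0\{a} | (b.0 | b.0 | b.b.0) :: -b-> q11, -b-> q7, -b-> q9
  q5 = (b.0 + a.0)\{a} | (0 | 0 | b.b.0) :: -b-> q12, -b-> q13
  q6 = (b.0 + a.0)\{a} | (0 | b.0 | b.0) :: -b-> q12, -b-> q14, -b-> q15
  q7 = 0\{a} | (0 | b.0 | b.b.0) :: -b-> q13, -b-> q15
  q8 = (b.0 + a.0)\{a} | (b.0 | 0 | b.0) :: -b-> q12, -b-> q16, -b-> q17
  q9 = 0\{a} | (b.0 | 0 | b.b.0) :: -b-> q13, -b-> q17
  q10 = (b.0 + a.0)\{a} | (b.0 | b.0 | 0) :: -b-> q14, -b-> q16, -b-> q18
  q11 = 0\{a} | (b.0 | b.0 | b.0) :: -b-> q15, -b-> q17, -b-> q18
  q12 = (b.0 + a.0)\{a} | (0 | 0 | b.0) :: -b-> q19, -b-> q20
  q13 = 0\{a} | (0 | 0 | b.b.0) :: -b-> q20
  q14 = (b.0 + a.0)\{a} | (0 | b.0 | 0) :: -b-> q19, -b-> q21
  q15 = 0\{a} | (0 | b.0 | b.0) :: -b-> q20, -b-> q21
  q16 = (b.0 + a.0)\{a} | (b.0 | 0 | 0) :: -b-> q19, -b-> q22
  q17 = 0\{a} | (b.0 | 0 | b.0) :: -b-> q20, -b-> q22
  q18 = 0\{a} | (b.0 | b.0 | 0) :: -b-> q21, -b-> q22
  q19 = (b.0 + a.0)\{a} | (0 | 0 | 0) :: -b-> q23
  q20 = 0\{a} | (0 | 0 | b.0) :: -b-> q23
  q21 = 0\{a} | (0 | b.0 | 0) :: -b-> q23
  q22 = 0\{a} | (b.0 | 0 | 0) :: -b-> q23
  q23 = 0\{a} | (0 | 0 | 0) :: ·
Coarsest stable partition (strong bisimilarity classes):
  B0 = {p0}
  B1 = {p3}
  B2 = {p11, p6, p8}
  B3 = {p12, p15, p17}
  B4 = {p19, p21, p22, q19, q20, q21, q22}
  B5 = {p23, q23}
  B6 = {p20}
  B7 = {p14, p16, p18, q12, q13, q14, q15, q16, q17, q18}
  B8 = {p10, q10, q11, q5, q6, q7, q8, q9}
  B9 = {p1, p2, p4}
  B10 = {p5, p7, p9}
  B11 = {p13}
  B12 = {q0}
  B13 = {q1, q2, q3, q4}
p0 ∈ B0, q0 ∈ B12 → different blocks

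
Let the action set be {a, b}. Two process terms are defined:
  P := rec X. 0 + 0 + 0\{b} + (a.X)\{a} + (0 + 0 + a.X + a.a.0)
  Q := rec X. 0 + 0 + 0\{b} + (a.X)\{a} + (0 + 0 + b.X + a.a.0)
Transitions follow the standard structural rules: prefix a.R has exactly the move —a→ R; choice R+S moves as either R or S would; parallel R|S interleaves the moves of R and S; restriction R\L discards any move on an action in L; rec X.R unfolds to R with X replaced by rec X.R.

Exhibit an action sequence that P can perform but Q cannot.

aaa

P's transition system — 3 states:
  s0 = rec X. 0 + 0 + 0\{b} + (a.X)\{a} + (0 + 0 + a.X + a.a.0) has moves =a=> s0, =a=> s1
  s1 = a.0 has moves =a=> s2
  s2 = 0 has moves ∅
Q's transition system — 3 states:
  t0 = rec X. 0 + 0 + 0\{b} + (a.X)\{a} + (0 + 0 + b.X + a.a.0) has moves =a=> t1, =b=> t0
  t1 = a.0 has moves =a=> t2
  t2 = 0 has moves ∅
Run σ = ⟨aaa⟩ on P: start {s0}
  after a @ step 1: {s0, s1}
  after a @ step 2: {s0, s1, s2}
  after a @ step 3: {s0, s1, s2}
  P completes σ.
Run σ = ⟨aaa⟩ on Q: start {t0}
  after a @ step 1: {t1}
  after a @ step 2: {t2}
  after a @ step 3: ∅  — Q cannot continue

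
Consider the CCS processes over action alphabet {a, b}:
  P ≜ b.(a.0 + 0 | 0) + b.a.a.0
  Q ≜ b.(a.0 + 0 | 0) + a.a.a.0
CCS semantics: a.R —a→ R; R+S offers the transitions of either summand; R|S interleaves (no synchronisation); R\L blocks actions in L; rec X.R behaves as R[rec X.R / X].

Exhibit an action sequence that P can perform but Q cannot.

baa

P's transition system — 5 states:
  u0 = b.(a.0 + 0 | 0) + b.a.a.0 has moves —b→ u1, —b→ u2
  u1 = a.0 + 0 | 0 has moves —a→ u3
  u2 = a.a.0 has moves —a→ u4
  u3 = 0 has moves stopped
  u4 = a.0 has moves —a→ u3
Q's transition system — 5 states:
  v0 = b.(a.0 + 0 | 0) + a.a.a.0 has moves —a→ v1, —b→ v2
  v1 = a.a.0 has moves —a→ v3
  v2 = a.0 + 0 | 0 has moves —a→ v4
  v3 = a.0 has moves —a→ v4
  v4 = 0 has moves stopped
Run σ = ⟨baa⟩ on P: start {u0}
  [1] b ⇒ {u1, u2}
  [2] a ⇒ {u3, u4}
  [3] a ⇒ {u3}
  P completes σ.
Run σ = ⟨baa⟩ on Q: start {v0}
  [1] b ⇒ {v2}
  [2] a ⇒ {v4}
  [3] a ⇒ ∅  — Q cannot continue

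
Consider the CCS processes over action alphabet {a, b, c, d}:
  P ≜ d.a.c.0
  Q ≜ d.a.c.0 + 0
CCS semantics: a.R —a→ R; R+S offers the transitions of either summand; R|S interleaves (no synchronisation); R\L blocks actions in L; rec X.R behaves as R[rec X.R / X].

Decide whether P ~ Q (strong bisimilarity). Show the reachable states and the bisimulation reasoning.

P's transition system — 4 states:
  p0 = d.a.c.0 ⊢ —d→ p1
  p1 = a.c.0 ⊢ —a→ p2
  p2 = c.0 ⊢ —c→ p3
  p3 = 0 ⊢ deadlocked
Q's transition system — 4 states:
  q0 = d.a.c.0 + 0 ⊢ —d→ q1
  q1 = a.c.0 ⊢ —a→ q2
  q2 = c.0 ⊢ —c→ q3
  q3 = 0 ⊢ deadlocked
Coarsest stable partition (strong bisimilarity classes):
  B0 = {p0, q0}
  B1 = {p1, q1}
  B2 = {p2, q2}
  B3 = {p3, q3}
p0 ∈ B0, q0 ∈ B0 → same block

bisimilar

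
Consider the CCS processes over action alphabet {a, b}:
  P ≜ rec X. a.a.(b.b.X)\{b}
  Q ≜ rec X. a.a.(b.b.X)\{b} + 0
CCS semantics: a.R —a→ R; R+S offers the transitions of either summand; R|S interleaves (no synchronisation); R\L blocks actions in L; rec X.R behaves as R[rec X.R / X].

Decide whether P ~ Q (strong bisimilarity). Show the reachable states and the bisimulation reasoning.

Reachable graph of P (3 states):
  s0 = rec X. a.a.(b.b.X)\{b} :: ··a··> s1
  s1 = a.(b.b.(rec X. a.a.(b.b.X)\{b}))\{b} :: ··a··> s2
  s2 = (b.b.(rec X. a.a.(b.b.X)\{b}))\{b} :: stopped
Reachable graph of Q (3 states):
  t0 = rec X. a.a.(b.b.X)\{b} + 0 :: ··a··> t1
  t1 = a.(b.b.(rec X. a.a.(b.b.X)\{b} + 0))\{b} :: ··a··> t2
  t2 = (b.b.(rec X. a.a.(b.b.X)\{b} + 0))\{b} :: stopped
Partition-refinement fixed point:
  B0 = {s0, t0}
  B1 = {s1, t1}
  B2 = {s2, t2}
s0 ∈ B0, t0 ∈ B0 → same block

P ~ Q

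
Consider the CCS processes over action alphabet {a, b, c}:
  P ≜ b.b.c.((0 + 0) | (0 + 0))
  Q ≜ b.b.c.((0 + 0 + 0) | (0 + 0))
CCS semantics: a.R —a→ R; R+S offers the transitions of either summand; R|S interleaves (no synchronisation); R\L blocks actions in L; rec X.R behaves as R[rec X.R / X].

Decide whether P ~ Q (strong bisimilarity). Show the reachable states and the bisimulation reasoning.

P's transition system — 4 states:
  p0 = b.b.c.((0 + 0) | (0 + 0)) :: --b--▸ p1
  p1 = b.c.((0 + 0) | (0 + 0)) :: --b--▸ p2
  p2 = c.((0 + 0) | (0 + 0)) :: --c--▸ p3
  p3 = (0 + 0) | (0 + 0) :: ∅
Q's transition system — 4 states:
  q0 = b.b.c.((0 + 0 + 0) | (0 + 0)) :: --b--▸ q1
  q1 = b.c.((0 + 0 + 0) | (0 + 0)) :: --b--▸ q2
  q2 = c.((0 + 0 + 0) | (0 + 0)) :: --c--▸ q3
  q3 = (0 + 0 + 0) | (0 + 0) :: ∅
Bisimilarity quotient blocks:
  B0 = {p0, q0}
  B1 = {p1, q1}
  B2 = {p2, q2}
  B3 = {p3, q3}
p0 ∈ B0, q0 ∈ B0 → same block

YES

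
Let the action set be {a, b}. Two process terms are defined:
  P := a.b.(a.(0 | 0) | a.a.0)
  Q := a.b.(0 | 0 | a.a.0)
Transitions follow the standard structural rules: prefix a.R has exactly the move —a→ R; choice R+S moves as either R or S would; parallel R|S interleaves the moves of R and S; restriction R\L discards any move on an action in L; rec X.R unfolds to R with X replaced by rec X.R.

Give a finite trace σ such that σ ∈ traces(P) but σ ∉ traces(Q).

abaaa

Reachable graph of P (8 states):
  m0 = a.b.(a.(0 | 0) | a.a.0) :: -a-> m1
  m1 = b.(a.(0 | 0) | a.a.0) :: -b-> m2
  m2 = a.(0 | 0) | a.a.0 :: -a-> m3, -a-> m4
  m3 = 0 | 0 | a.a.0 :: -a-> m5
  m4 = a.(0 | 0) | a.0 :: -a-> m5, -a-> m6
  m5 = 0 | 0 | a.0 :: -a-> m7
  m6 = a.(0 | 0) | 0 :: -a-> m7
  m7 = 0 | 0 | 0 :: deadlocked
Reachable graph of Q (5 states):
  n0 = a.b.(0 | 0 | a.a.0) :: -a-> n1
  n1 = b.(0 | 0 | a.a.0) :: -b-> n2
  n2 = 0 | 0 | a.a.0 :: -a-> n3
  n3 = 0 | 0 | a.0 :: -a-> n4
  n4 = 0 | 0 | 0 :: deadlocked
Run σ = ⟨abaaa⟩ on P: start {m0}
  [1] a ⇒ {m1}
  [2] b ⇒ {m2}
  [3] a ⇒ {m3, m4}
  [4] a ⇒ {m5, m6}
  [5] a ⇒ {m7}
  — P admits the full trace.
Run σ = ⟨abaaa⟩ on Q: start {n0}
  [1] a ⇒ {n1}
  [2] b ⇒ {n2}
  [3] a ⇒ {n3}
  [4] a ⇒ {n4}
  [5] a ⇒ ∅ (Q stuck)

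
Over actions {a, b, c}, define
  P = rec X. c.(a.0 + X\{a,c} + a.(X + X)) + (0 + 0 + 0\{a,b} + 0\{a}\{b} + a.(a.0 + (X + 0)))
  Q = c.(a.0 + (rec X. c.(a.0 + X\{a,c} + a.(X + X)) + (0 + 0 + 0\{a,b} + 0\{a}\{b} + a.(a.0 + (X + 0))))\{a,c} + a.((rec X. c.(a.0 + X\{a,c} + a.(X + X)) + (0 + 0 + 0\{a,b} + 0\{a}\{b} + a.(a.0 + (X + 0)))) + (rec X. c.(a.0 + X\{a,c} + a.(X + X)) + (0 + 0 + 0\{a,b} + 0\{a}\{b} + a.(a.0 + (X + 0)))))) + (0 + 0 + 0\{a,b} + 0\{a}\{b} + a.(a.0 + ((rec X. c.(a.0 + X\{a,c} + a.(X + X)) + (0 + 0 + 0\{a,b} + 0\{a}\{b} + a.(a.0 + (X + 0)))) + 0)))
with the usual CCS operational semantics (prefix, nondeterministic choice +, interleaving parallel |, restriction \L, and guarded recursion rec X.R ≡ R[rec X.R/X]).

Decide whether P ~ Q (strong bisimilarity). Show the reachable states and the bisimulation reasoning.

LTS(P): 5 reachable states
  p0 = rec X. c.(a.0 + X\{a,c} + a.(X + X)) + (0 + 0 + 0\{a,b} + 0\{a}\{b} + a.(a.0 + (X + 0))) → —a→ p1, —c→ p2
  p1 = a.0 + ((rec X. c.(a.0 + X\{a,c} + a.(X + X)) + (0 + 0 + 0\{a,b} + 0\{a}\{b} + a.(a.0 + (X + 0)))) + 0) → —a→ p1, —a→ p3, —c→ p2
  p2 = a.0 + (rec X. c.(a.0 + X\{a,c} + a.(X + X)) + (0 + 0 + 0\{a,b} + 0\{a}\{b} + a.(a.0 + (X + 0))))\{a,c} + a.((rec X. c.(a.0 + X\{a,c} + a.(X + X)) + (0 + 0 + 0\{a,b} + 0\{a}\{b} + a.(a.0 + (X + 0)))) + (rec X. c.(a.0 + X\{a,c} + a.(X + X)) + (0 + 0 + 0\{a,b} + 0\{a}\{b} + a.(a.0 + (X + 0))))) → —a→ p3, —a→ p4
  p3 = 0 → (no moves)
  p4 = (rec X. c.(a.0 + X\{a,c} + a.(X + X)) + (0 + 0 + 0\{a,b} + 0\{a}\{b} + a.(a.0 + (X + 0)))) + (rec X. c.(a.0 + X\{a,c} + a.(X + X)) + (0 + 0 + 0\{a,b} + 0\{a}\{b} + a.(a.0 + (X + 0)))) → —a→ p1, —c→ p2
LTS(Q): 5 reachable states
  q0 = c.(a.0 + (rec X. c.(a.0 + X\{a,c} + a.(X + X)) + (0 + 0 + 0\{a,b} + 0\{a}\{b} + a.(a.0 + (X + 0))))\{a,c} + a.((rec X. c.(a.0 + X\{a,c} + a.(X + X)) + (0 + 0 + 0\{a,b} + 0\{a}\{b} + a.(a.0 + (X + 0)))) + (rec X. c.(a.0 + X\{a,c} + a.(X + X)) + (0 + 0 + 0\{a,b} + 0\{a}\{b} + a.(a.0 + (X + 0)))))) + (0 + 0 + 0\{a,b} + 0\{a}\{b} + a.(a.0 + ((rec X. c.(a.0 + X\{a,c} + a.(X + X)) + (0 + 0 + 0\{a,b} + 0\{a}\{b} + a.(a.0 + (X + 0)))) + 0))) → —a→ q1, —c→ q2
  q1 = a.0 + ((rec X. c.(a.0 + X\{a,c} + a.(X + X)) + (0 + 0 + 0\{a,b} + 0\{a}\{b} + a.(a.0 + (X + 0)))) + 0) → —a→ q1, —a→ q3, —c→ q2
  q2 = a.0 + (rec X. c.(a.0 + X\{a,c} + a.(X + X)) + (0 + 0 + 0\{a,b} + 0\{a}\{b} + a.(a.0 + (X + 0))))\{a,c} + a.((rec X. c.(a.0 + X\{a,c} + a.(X + X)) + (0 + 0 + 0\{a,b} + 0\{a}\{b} + a.(a.0 + (X + 0)))) + (rec X. c.(a.0 + X\{a,c} + a.(X + X)) + (0 + 0 + 0\{a,b} + 0\{a}\{b} + a.(a.0 + (X + 0))))) → —a→ q3, —a→ q4
  q3 = 0 → (no moves)
  q4 = (rec X. c.(a.0 + X\{a,c} + a.(X + X)) + (0 + 0 + 0\{a,b} + 0\{a}\{b} + a.(a.0 + (X + 0)))) + (rec X. c.(a.0 + X\{a,c} + a.(X + X)) + (0 + 0 + 0\{a,b} + 0\{a}\{b} + a.(a.0 + (X + 0)))) → —a→ q1, —c→ q2
Bisimilarity quotient blocks:
  B0 = {p0, p4, q0, q4}
  B1 = {p2, q2}
  B2 = {p3, q3}
  B3 = {p1, q1}
p0 ∈ B0, q0 ∈ B0 → same block

bisimilar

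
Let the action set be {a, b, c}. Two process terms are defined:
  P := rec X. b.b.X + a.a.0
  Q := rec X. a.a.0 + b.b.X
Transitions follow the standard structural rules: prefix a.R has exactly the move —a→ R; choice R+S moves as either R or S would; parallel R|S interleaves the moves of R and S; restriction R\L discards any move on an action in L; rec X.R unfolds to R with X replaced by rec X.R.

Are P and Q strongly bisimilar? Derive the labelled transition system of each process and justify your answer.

P's transition system — 4 states:
  s0 = rec X. b.b.X + a.a.0 → —a→ s1, —b→ s2
  s1 = a.0 → —a→ s3
  s2 = b.(rec X. b.b.X + a.a.0) → —b→ s0
  s3 = 0 → (no moves)
Q's transition system — 4 states:
  t0 = rec X. a.a.0 + b.b.X → —a→ t1, —b→ t2
  t1 = a.0 → —a→ t3
  t2 = b.(rec X. a.a.0 + b.b.X) → —b→ t0
  t3 = 0 → (no moves)
Coarsest stable partition (strong bisimilarity classes):
  B0 = {s0, t0}
  B1 = {s2, t2}
  B2 = {s1, t1}
  B3 = {s3, t3}
s0 ∈ B0, t0 ∈ B0 → same block

P ~ Q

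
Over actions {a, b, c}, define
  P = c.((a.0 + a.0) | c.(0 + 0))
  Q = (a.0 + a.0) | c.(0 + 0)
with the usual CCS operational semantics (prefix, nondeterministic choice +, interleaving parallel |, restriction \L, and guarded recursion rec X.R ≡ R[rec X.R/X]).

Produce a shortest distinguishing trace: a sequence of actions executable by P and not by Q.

LTS(P): 5 reachable states
  p0 = c.((a.0 + a.0) | c.(0 + 0)) :: --c--▸ p1
  p1 = (a.0 + a.0) | c.(0 + 0) :: --a--▸ p2, --c--▸ p3
  p2 = 0 | c.(0 + 0) :: --c--▸ p4
  p3 = (a.0 + a.0) | (0 + 0) :: --a--▸ p4
  p4 = 0 | (0 + 0) :: ·
LTS(Q): 4 reachable states
  q0 = (a.0 + a.0) | c.(0 + 0) :: --a--▸ q1, --c--▸ q2
  q1 = 0 | c.(0 + 0) :: --c--▸ q3
  q2 = (a.0 + a.0) | (0 + 0) :: --a--▸ q3
  q3 = 0 | (0 + 0) :: ·
Trace ⟨cc⟩ through P, begin at {p0}:
  [1] c ⇒ {p1}
  [2] c ⇒ {p3}
  P completes σ.
Trace ⟨cc⟩ through Q, begin at {q0}:
  [1] c ⇒ {q2}
  [2] c ⇒ ∅  — Q cannot continue

cc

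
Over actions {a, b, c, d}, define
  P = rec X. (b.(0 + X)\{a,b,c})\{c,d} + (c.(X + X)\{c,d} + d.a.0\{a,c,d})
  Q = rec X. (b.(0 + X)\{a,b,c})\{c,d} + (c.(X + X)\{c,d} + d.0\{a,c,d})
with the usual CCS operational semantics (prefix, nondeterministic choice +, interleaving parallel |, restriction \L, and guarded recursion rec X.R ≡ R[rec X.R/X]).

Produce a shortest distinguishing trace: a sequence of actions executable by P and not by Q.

da

Reachable graph of P (6 states):
  m0 = rec X. (b.(0 + X)\{a,b,c})\{c,d} + (c.(X + X)\{c,d} + d.a.0\{a,c,d}) → —b→ m1, —c→ m2, —d→ m3
  m1 = (0 + (rec X. (b.(0 + X)\{a,b,c})\{c,d} + (c.(X + X)\{c,d} + d.a.0\{a,c,d})))\{a,b,c}\{c,d} → (no moves)
  m2 = ((rec X. (b.(0 + X)\{a,b,c})\{c,d} + (c.(X + X)\{c,d} + d.a.0\{a,c,d})) + (rec X. (b.(0 + X)\{a,b,c})\{c,d} + (c.(X + X)\{c,d} + d.a.0\{a,c,d})))\{c,d} → —b→ m4
  m3 = a.0\{a,c,d} → —a→ m5
  m4 = (0 + (rec X. (b.(0 + X)\{a,b,c})\{c,d} + (c.(X + X)\{c,d} + d.a.0\{a,c,d})))\{a,b,c}\{c,d}\{c,d} → (no moves)
  m5 = 0\{a,c,d} → (no moves)
Reachable graph of Q (5 states):
  n0 = rec X. (b.(0 + X)\{a,b,c})\{c,d} + (c.(X + X)\{c,d} + d.0\{a,c,d}) → —b→ n1, —c→ n2, —d→ n3
  n1 = (0 + (rec X. (b.(0 + X)\{a,b,c})\{c,d} + (c.(X + X)\{c,d} + d.0\{a,c,d})))\{a,b,c}\{c,d} → (no moves)
  n2 = ((rec X. (b.(0 + X)\{a,b,c})\{c,d} + (c.(X + X)\{c,d} + d.0\{a,c,d})) + (rec X. (b.(0 + X)\{a,b,c})\{c,d} + (c.(X + X)\{c,d} + d.0\{a,c,d})))\{c,d} → —b→ n4
  n3 = 0\{a,c,d} → (no moves)
  n4 = (0 + (rec X. (b.(0 + X)\{a,b,c})\{c,d} + (c.(X + X)\{c,d} + d.0\{a,c,d})))\{a,b,c}\{c,d}\{c,d} → (no moves)
Run σ = ⟨da⟩ on P: start {m0}
  step 1 (d): {m3}
  step 2 (a): {m5}
  — P admits the full trace.
Run σ = ⟨da⟩ on Q: start {n0}
  step 1 (d): {n3}
  step 2 (a): ∅ (Q stuck)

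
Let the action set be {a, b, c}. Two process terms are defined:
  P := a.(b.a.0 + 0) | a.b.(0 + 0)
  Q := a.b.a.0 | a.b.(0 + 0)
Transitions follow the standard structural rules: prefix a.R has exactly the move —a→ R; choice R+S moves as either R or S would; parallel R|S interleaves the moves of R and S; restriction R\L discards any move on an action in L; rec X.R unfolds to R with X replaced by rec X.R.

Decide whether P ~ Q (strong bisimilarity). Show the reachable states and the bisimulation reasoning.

bisimilar

Reachable graph of P (12 states):
  s0 = a.(b.a.0 + 0) | a.b.(0 + 0) :: —a→ s1, —a→ s2
  s1 = (b.a.0 + 0) | a.b.(0 + 0) :: —a→ s3, —b→ s4
  s2 = a.(b.a.0 + 0) | b.(0 + 0) :: —a→ s3, —b→ s5
  s3 = (b.a.0 + 0) | b.(0 + 0) :: —b→ s6, —b→ s7
  s4 = a.0 | a.b.(0 + 0) :: —a→ s7, —a→ s8
  s5 = a.(b.a.0 + 0) | (0 + 0) :: —a→ s6
  s6 = (b.a.0 + 0) | (0 + 0) :: —b→ s9
  s7 = a.0 | b.(0 + 0) :: —a→ s10, —b→ s9
  s8 = 0 | a.b.(0 + 0) :: —a→ s10
  s9 = a.0 | (0 + 0) :: —a→ s11
  s10 = 0 | b.(0 + 0) :: —b→ s11
  s11 = 0 | (0 + 0) :: ∅
Reachable graph of Q (12 states):
  t0 = a.b.a.0 | a.b.(0 + 0) :: —a→ t1, —a→ t2
  t1 = a.b.a.0 | b.(0 + 0) :: —a→ t3, —b→ t4
  t2 = b.a.0 | a.b.(0 + 0) :: —a→ t3, —b→ t5
  t3 = b.a.0 | b.(0 + 0) :: —b→ t6, —b→ t7
  t4 = a.b.a.0 | (0 + 0) :: —a→ t7
  t5 = a.0 | a.b.(0 + 0) :: —a→ t6, —a→ t8
  t6 = a.0 | b.(0 + 0) :: —a→ t9, —b→ t10
  t7 = b.a.0 | (0 + 0) :: —b→ t10
  t8 = 0 | a.b.(0 + 0) :: —a→ t9
  t9 = 0 | b.(0 + 0) :: —b→ t11
  t10 = a.0 | (0 + 0) :: —a→ t11
  t11 = 0 | (0 + 0) :: ∅
Bisimilarity quotient blocks:
  B0 = {s0, t0}
  B1 = {s2, t1}
  B2 = {s5, t4}
  B3 = {s6, t7}
  B4 = {s9, t10}
  B5 = {s11, t11}
  B6 = {s3, t3}
  B7 = {s7, t6}
  B8 = {s10, t9}
  B9 = {s1, t2}
  B10 = {s4, t5}
  B11 = {s8, t8}
s0 ∈ B0, t0 ∈ B0 → same block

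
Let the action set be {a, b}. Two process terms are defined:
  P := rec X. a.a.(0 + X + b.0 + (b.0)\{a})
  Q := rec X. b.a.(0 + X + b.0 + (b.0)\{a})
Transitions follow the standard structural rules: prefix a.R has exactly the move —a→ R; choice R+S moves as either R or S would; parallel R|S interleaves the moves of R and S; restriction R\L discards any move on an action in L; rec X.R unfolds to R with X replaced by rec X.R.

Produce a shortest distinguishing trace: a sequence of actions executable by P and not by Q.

Reachable graph of P (5 states):
  s0 = rec X. a.a.(0 + X + b.0 + (b.0)\{a}) → ··a··> s1
  s1 = a.(0 + (rec X. a.a.(0 + X + b.0 + (b.0)\{a})) + b.0 + (b.0)\{a}) → ··a··> s2
  s2 = 0 + (rec X. a.a.(0 + X + b.0 + (b.0)\{a})) + b.0 + (b.0)\{a} → ··a··> s1, ··b··> s3, ··b··> s4
  s3 = 0 → stopped
  s4 = 0\{a} → stopped
Reachable graph of Q (5 states):
  t0 = rec X. b.a.(0 + X + b.0 + (b.0)\{a}) → ··b··> t1
  t1 = a.(0 + (rec X. b.a.(0 + X + b.0 + (b.0)\{a})) + b.0 + (b.0)\{a}) → ··a··> t2
  t2 = 0 + (rec X. b.a.(0 + X + b.0 + (b.0)\{a})) + b.0 + (b.0)\{a} → ··b··> t1, ··b··> t3, ··b··> t4
  t3 = 0 → stopped
  t4 = 0\{a} → stopped
Run σ = ⟨a⟩ on P: start {s0}
  [1] a ⇒ {s1}
  ✓ P
Run σ = ⟨a⟩ on Q: start {t0}
  [1] a ⇒ ∅  — Q cannot continue

a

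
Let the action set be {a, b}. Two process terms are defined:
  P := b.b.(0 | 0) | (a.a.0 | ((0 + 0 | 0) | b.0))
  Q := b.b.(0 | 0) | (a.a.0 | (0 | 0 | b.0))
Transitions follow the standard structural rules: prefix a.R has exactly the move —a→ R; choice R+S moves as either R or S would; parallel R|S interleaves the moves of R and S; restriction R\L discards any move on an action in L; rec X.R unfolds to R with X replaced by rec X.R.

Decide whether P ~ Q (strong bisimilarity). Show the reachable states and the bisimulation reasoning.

P ~ Q

Reachable graph of P (18 states):
  p0 = b.b.(0 | 0) | (a.a.0 | ((0 + 0 | 0) | b.0)) has moves —a→ p1, —b→ p2, —b→ p3
  p1 = b.b.(0 | 0) | (a.0 | ((0 + 0 | 0) | b.0)) has moves —a→ p4, —b→ p5, —b→ p6
  p2 = b.(0 | 0) | (a.a.0 | ((0 + 0 | 0) | b.0)) has moves —a→ p5, —b→ p7, —b→ p8
  p3 = b.b.(0 | 0) | (a.a.0 | ((0 + 0 | 0) | 0)) has moves —a→ p6, —b→ p8
  p4 = b.b.(0 | 0) | (0 | ((0 + 0 | 0) | b.0)) has moves —b→ p10, —b→ p9
  p5 = b.(0 | 0) | (a.0 | ((0 + 0 | 0) | b.0)) has moves —a→ p9, —b→ p11, —b→ p12
  p6 = b.b.(0 | 0) | (a.0 | ((0 + 0 | 0) | 0)) has moves —a→ p10, —b→ p12
  p7 = 0 | 0 | (a.a.0 | ((0 + 0 | 0) | b.0)) has moves —a→ p11, —b→ p13
  p8 = b.(0 | 0) | (a.a.0 | ((0 + 0 | 0) | 0)) has moves —a→ p12, —b→ p13
  p9 = b.(0 | 0) | (0 | ((0 + 0 | 0) | b.0)) has moves —b→ p14, —b→ p15
  p10 = b.b.(0 | 0) | (0 | ((0 + 0 | 0) | 0)) has moves —b→ p15
  p11 = 0 | 0 | (a.0 | ((0 + 0 | 0) | b.0)) has moves —a→ p14, —b→ p16
  p12 = b.(0 | 0) | (a.0 | ((0 + 0 | 0) | 0)) has moves —a→ p15, —b→ p16
  p13 = 0 | 0 | (a.a.0 | ((0 + 0 | 0) | 0)) has moves —a→ p16
  p14 = 0 | 0 | (0 | ((0 + 0 | 0) | b.0)) has moves —b→ p17
  p15 = b.(0 | 0) | (0 | ((0 + 0 | 0) | 0)) has moves —b→ p17
  p16 = 0 | 0 | (a.0 | ((0 + 0 | 0) | 0)) has moves —a→ p17
  p17 = 0 | 0 | (0 | ((0 + 0 | 0) | 0)) has moves ·
Reachable graph of Q (18 states):
  q0 = b.b.(0 | 0) | (a.a.0 | (0 | 0 | b.0)) has moves —a→ q1, —b→ q2, —b→ q3
  q1 = b.b.(0 | 0) | (a.0 | (0 | 0 | b.0)) has moves —a→ q4, —b→ q5, —b→ q6
  q2 = b.(0 | 0) | (a.a.0 | (0 | 0 | b.0)) has moves —a→ q5, —b→ q7, —b→ q8
  q3 = b.b.(0 | 0) | (a.a.0 | (0 | 0 | 0)) has moves —a→ q6, —b→ q8
  q4 = b.b.(0 | 0) | (0 | (0 | 0 | b.0)) has moves —b→ q10, —b→ q9
  q5 = b.(0 | 0) | (a.0 | (0 | 0 | b.0)) has moves —a→ q9, —b→ q11, —b→ q12
  q6 = b.b.(0 | 0) | (a.0 | (0 | 0 | 0)) has moves —a→ q10, —b→ q12
  q7 = 0 | 0 | (a.a.0 | (0 | 0 | b.0)) has moves —a→ q11, —b→ q13
  q8 = b.(0 | 0) | (a.a.0 | (0 | 0 | 0)) has moves —a→ q12, —b→ q13
  q9 = b.(0 | 0) | (0 | (0 | 0 | b.0)) has moves —b→ q14, —b→ q15
  q10 = b.b.(0 | 0) | (0 | (0 | 0 | 0)) has moves —b→ q15
  q11 = 0 | 0 | (a.0 | (0 | 0 | b.0)) has moves —a→ q14, —b→ q16
  q12 = b.(0 | 0) | (a.0 | (0 | 0 | 0)) has moves —a→ q15, —b→ q16
  q13 = 0 | 0 | (a.a.0 | (0 | 0 | 0)) has moves —a→ q16
  q14 = 0 | 0 | (0 | (0 | 0 | b.0)) has moves —b→ q17
  q15 = b.(0 | 0) | (0 | (0 | 0 | 0)) has moves —b→ q17
  q16 = 0 | 0 | (a.0 | (0 | 0 | 0)) has moves —a→ q17
  q17 = 0 | 0 | (0 | (0 | 0 | 0)) has moves ·
Partition-refinement fixed point:
  B0 = {p0, q0}
  B1 = {p2, p3, q2, q3}
  B2 = {p7, p8, q7, q8}
  B3 = {p11, p12, q11, q12}
  B4 = {p16, q16}
  B5 = {p17, q17}
  B6 = {p14, p15, q14, q15}
  B7 = {p13, q13}
  B8 = {p5, p6, q5, q6}
  B9 = {p10, p9, q10, q9}
  B10 = {p1, q1}
  B11 = {p4, q4}
p0 ∈ B0, q0 ∈ B0 → same block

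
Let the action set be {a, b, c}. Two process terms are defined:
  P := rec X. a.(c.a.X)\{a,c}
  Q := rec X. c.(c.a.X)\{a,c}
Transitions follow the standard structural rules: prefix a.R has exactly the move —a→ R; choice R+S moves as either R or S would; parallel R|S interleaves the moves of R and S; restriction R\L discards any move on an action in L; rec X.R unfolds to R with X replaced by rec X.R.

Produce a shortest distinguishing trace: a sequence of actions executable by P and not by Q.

P's transition system — 2 states:
  m0 = rec X. a.(c.a.X)\{a,c} ⊢ -a-> m1
  m1 = (c.a.(rec X. a.(c.a.X)\{a,c}))\{a,c} ⊢ ·
Q's transition system — 2 states:
  n0 = rec X. c.(c.a.X)\{a,c} ⊢ -c-> n1
  n1 = (c.a.(rec X. c.(c.a.X)\{a,c}))\{a,c} ⊢ ·
Trace ⟨a⟩ through P, begin at {m0}:
  [1] a ⇒ {m1}
  ✓ P
Trace ⟨a⟩ through Q, begin at {n0}:
  [1] a ⇒ ∅ (Q stuck)

a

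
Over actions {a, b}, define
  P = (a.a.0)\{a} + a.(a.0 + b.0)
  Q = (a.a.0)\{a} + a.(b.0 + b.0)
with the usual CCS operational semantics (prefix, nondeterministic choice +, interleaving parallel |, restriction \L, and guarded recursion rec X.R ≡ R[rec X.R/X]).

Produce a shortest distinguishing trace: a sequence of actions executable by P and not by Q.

aa

Reachable graph of P (3 states):
  s0 = (a.a.0)\{a} + a.(a.0 + b.0) has moves ··a··> s1
  s1 = a.0 + b.0 has moves ··a··> s2, ··b··> s2
  s2 = 0 has moves ∅
Reachable graph of Q (3 states):
  t0 = (a.a.0)\{a} + a.(b.0 + b.0) has moves ··a··> t1
  t1 = b.0 + b.0 has moves ··b··> t2
  t2 = 0 has moves ∅
Executing aa from P (initial set {s0}):
  step 1 (a): {s1}
  step 2 (a): {s2}
  P completes σ.
Executing aa from Q (initial set {t0}):
  step 1 (a): {t1}
  step 2 (a): no successor for Q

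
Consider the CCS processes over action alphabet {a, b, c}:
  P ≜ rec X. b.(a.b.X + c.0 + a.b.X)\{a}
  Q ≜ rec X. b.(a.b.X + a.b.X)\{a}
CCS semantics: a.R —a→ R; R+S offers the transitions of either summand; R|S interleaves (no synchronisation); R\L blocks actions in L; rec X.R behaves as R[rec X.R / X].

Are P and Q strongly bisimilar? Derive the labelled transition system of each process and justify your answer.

NO

P's transition system — 3 states:
  m0 = rec X. b.(a.b.X + c.0 + a.b.X)\{a} ⊢ --b--▸ m1
  m1 = (a.b.(rec X. b.(a.b.X + c.0 + a.b.X)\{a}) + c.0 + a.b.(rec X. b.(a.b.X + c.0 + a.b.X)\{a}))\{a} ⊢ --c--▸ m2
  m2 = 0\{a} ⊢ deadlocked
Q's transition system — 2 states:
  n0 = rec X. b.(a.b.X + a.b.X)\{a} ⊢ --b--▸ n1
  n1 = (a.b.(rec X. b.(a.b.X + a.b.X)\{a}) + a.b.(rec X. b.(a.b.X + a.b.X)\{a}))\{a} ⊢ deadlocked
Partition-refinement fixed point:
  B0 = {m0}
  B1 = {m1}
  B2 = {m2, n1}
  B3 = {n0}
m0 ∈ B0, n0 ∈ B3 → different blocks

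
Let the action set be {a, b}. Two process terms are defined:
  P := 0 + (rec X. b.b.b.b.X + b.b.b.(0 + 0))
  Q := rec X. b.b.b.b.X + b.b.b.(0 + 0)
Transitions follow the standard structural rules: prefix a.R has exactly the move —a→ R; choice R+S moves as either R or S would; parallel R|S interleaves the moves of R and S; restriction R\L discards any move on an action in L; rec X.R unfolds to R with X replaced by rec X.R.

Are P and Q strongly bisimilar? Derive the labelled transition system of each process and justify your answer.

LTS(P): 8 reachable states
  u0 = 0 + (rec X. b.b.b.b.X + b.b.b.(0 + 0)) → -b-> u1, -b-> u2
  u1 = b.b.(0 + 0) → -b-> u3
  u2 = b.b.b.(rec X. b.b.b.b.X + b.b.b.(0 + 0)) → -b-> u4
  u3 = b.(0 + 0) → -b-> u5
  u4 = b.b.(rec X. b.b.b.b.X + b.b.b.(0 + 0)) → -b-> u6
  u5 = 0 + 0 → ∅
  u6 = b.(rec X. b.b.b.b.X + b.b.b.(0 + 0)) → -b-> u7
  u7 = rec X. b.b.b.b.X + b.b.b.(0 + 0) → -b-> u1, -b-> u2
LTS(Q): 7 reachable states
  v0 = rec X. b.b.b.b.X + b.b.b.(0 + 0) → -b-> v1, -b-> v2
  v1 = b.b.(0 + 0) → -b-> v3
  v2 = b.b.b.(rec X. b.b.b.b.X + b.b.b.(0 + 0)) → -b-> v4
  v3 = b.(0 + 0) → -b-> v5
  v4 = b.b.(rec X. b.b.b.b.X + b.b.b.(0 + 0)) → -b-> v6
  v5 = 0 + 0 → ∅
  v6 = b.(rec X. b.b.b.b.X + b.b.b.(0 + 0)) → -b-> v0
Coarsest stable partition (strong bisimilarity classes):
  B0 = {u0, u7, v0}
  B1 = {u1, v1}
  B2 = {u3, v3}
  B3 = {u5, v5}
  B4 = {u2, v2}
  B5 = {u4, v4}
  B6 = {u6, v6}
u0 ∈ B0, v0 ∈ B0 → same block

YES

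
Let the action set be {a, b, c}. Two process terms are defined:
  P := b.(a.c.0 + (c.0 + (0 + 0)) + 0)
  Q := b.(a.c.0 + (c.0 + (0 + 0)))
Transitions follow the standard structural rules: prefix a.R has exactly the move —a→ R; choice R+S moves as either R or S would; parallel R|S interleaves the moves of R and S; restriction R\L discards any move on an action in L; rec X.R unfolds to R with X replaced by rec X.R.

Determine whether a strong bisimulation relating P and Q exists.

YES

LTS(P): 4 reachable states
  u0 = b.(a.c.0 + (c.0 + (0 + 0)) + 0) ⊢ —b→ u1
  u1 = a.c.0 + (c.0 + (0 + 0)) + 0 ⊢ —a→ u2, —c→ u3
  u2 = c.0 ⊢ —c→ u3
  u3 = 0 ⊢ (no moves)
LTS(Q): 4 reachable states
  v0 = b.(a.c.0 + (c.0 + (0 + 0))) ⊢ —b→ v1
  v1 = a.c.0 + (c.0 + (0 + 0)) ⊢ —a→ v2, —c→ v3
  v2 = c.0 ⊢ —c→ v3
  v3 = 0 ⊢ (no moves)
Coarsest stable partition (strong bisimilarity classes):
  B0 = {u0, v0}
  B1 = {u1, v1}
  B2 = {u2, v2}
  B3 = {u3, v3}
u0 ∈ B0, v0 ∈ B0 → same block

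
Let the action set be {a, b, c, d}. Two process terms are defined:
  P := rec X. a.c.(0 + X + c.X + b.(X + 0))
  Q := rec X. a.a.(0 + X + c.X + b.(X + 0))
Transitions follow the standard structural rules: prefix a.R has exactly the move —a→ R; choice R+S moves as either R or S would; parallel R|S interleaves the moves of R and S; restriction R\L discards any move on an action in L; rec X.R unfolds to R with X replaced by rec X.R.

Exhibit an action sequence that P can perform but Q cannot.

LTS(P): 4 reachable states
  u0 = rec X. a.c.(0 + X + c.X + b.(X + 0)) | -a-> u1
  u1 = c.(0 + (rec X. a.c.(0 + X + c.X + b.(X + 0))) + c.(rec X. a.c.(0 + X + c.X + b.(X + 0))) + b.((rec X. a.c.(0 + X + c.X + b.(X + 0))) + 0)) | -c-> u2
  u2 = 0 + (rec X. a.c.(0 + X + c.X + b.(X + 0))) + c.(rec X. a.c.(0 + X + c.X + b.(X + 0))) + b.((rec X. a.c.(0 + X + c.X + b.(X + 0))) + 0) | -a-> u1, -b-> u3, -c-> u0
  u3 = (rec X. a.c.(0 + X + c.X + b.(X + 0))) + 0 | -a-> u1
LTS(Q): 4 reachable states
  v0 = rec X. a.a.(0 + X + c.X + b.(X + 0)) | -a-> v1
  v1 = a.(0 + (rec X. a.a.(0 + X + c.X + b.(X + 0))) + c.(rec X. a.a.(0 + X + c.X + b.(X + 0))) + b.((rec X. a.a.(0 + X + c.X + b.(X + 0))) + 0)) | -a-> v2
  v2 = 0 + (rec X. a.a.(0 + X + c.X + b.(X + 0))) + c.(rec X. a.a.(0 + X + c.X + b.(X + 0))) + b.((rec X. a.a.(0 + X + c.X + b.(X + 0))) + 0) | -a-> v1, -b-> v3, -c-> v0
  v3 = (rec X. a.a.(0 + X + c.X + b.(X + 0))) + 0 | -a-> v1
Run σ = ⟨ac⟩ on P: start {u0}
  [1] a ⇒ {u1}
  [2] c ⇒ {u2}
  — P admits the full trace.
Run σ = ⟨ac⟩ on Q: start {v0}
  [1] a ⇒ {v1}
  [2] c ⇒ ∅  — Q cannot continue

ac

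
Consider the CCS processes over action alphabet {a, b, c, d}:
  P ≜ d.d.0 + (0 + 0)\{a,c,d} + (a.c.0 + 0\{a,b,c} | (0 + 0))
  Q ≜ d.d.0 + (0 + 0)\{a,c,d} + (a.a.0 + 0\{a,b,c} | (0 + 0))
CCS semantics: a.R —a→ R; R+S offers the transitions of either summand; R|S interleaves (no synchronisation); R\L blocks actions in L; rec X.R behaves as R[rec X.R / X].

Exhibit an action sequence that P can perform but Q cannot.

Reachable graph of P (4 states):
  u0 = d.d.0 + (0 + 0)\{a,c,d} + (a.c.0 + 0\{a,b,c} | (0 + 0)) ⊢ ··a··> u1, ··d··> u2
  u1 = c.0 ⊢ ··c··> u3
  u2 = d.0 ⊢ ··d··> u3
  u3 = 0 ⊢ ·
Reachable graph of Q (4 states):
  v0 = d.d.0 + (0 + 0)\{a,c,d} + (a.a.0 + 0\{a,b,c} | (0 + 0)) ⊢ ··a··> v1, ··d··> v2
  v1 = a.0 ⊢ ··a··> v3
  v2 = d.0 ⊢ ··d··> v3
  v3 = 0 ⊢ ·
Trace ⟨ac⟩ through P, begin at {u0}:
  step 1 (a): {u1}
  step 2 (c): {u3}
  — P admits the full trace.
Trace ⟨ac⟩ through Q, begin at {v0}:
  step 1 (a): {v1}
  step 2 (c): ∅  — Q cannot continue

ac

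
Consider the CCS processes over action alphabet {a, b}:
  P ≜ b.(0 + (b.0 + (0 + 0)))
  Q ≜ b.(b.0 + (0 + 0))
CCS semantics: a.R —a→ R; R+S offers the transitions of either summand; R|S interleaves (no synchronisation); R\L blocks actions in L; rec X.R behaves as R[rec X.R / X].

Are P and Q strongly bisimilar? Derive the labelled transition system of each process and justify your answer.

P's transition system — 3 states:
  m0 = b.(0 + (b.0 + (0 + 0))) → --b--▸ m1
  m1 = 0 + (b.0 + (0 + 0)) → --b--▸ m2
  m2 = 0 → (no moves)
Q's transition system — 3 states:
  n0 = b.(b.0 + (0 + 0)) → --b--▸ n1
  n1 = b.0 + (0 + 0) → --b--▸ n2
  n2 = 0 → (no moves)
Bisimilarity quotient blocks:
  B0 = {m0, n0}
  B1 = {m1, n1}
  B2 = {m2, n2}
m0 ∈ B0, n0 ∈ B0 → same block

bisimilar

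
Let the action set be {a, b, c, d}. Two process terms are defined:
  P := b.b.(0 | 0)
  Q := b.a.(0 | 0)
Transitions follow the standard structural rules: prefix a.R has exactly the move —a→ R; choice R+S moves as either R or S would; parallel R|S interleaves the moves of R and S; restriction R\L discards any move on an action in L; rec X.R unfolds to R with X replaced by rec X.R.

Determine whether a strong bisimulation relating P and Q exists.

not bisimilar

Reachable graph of P (3 states):
  s0 = b.b.(0 | 0) | =b=> s1
  s1 = b.(0 | 0) | =b=> s2
  s2 = 0 | 0 | ∅
Reachable graph of Q (3 states):
  t0 = b.a.(0 | 0) | =b=> t1
  t1 = a.(0 | 0) | =a=> t2
  t2 = 0 | 0 | ∅
Coarsest stable partition (strong bisimilarity classes):
  B0 = {s0}
  B1 = {s1}
  B2 = {s2, t2}
  B3 = {t0}
  B4 = {t1}
s0 ∈ B0, t0 ∈ B3 → different blocks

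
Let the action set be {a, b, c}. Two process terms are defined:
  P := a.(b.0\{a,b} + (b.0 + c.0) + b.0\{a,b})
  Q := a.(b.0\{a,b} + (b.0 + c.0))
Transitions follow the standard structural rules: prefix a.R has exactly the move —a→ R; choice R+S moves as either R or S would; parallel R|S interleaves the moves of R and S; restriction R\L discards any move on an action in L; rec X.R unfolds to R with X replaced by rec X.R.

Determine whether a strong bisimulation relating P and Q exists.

P ~ Q

LTS(P): 4 reachable states
  p0 = a.(b.0\{a,b} + (b.0 + c.0) + b.0\{a,b}) has moves =a=> p1
  p1 = b.0\{a,b} + (b.0 + c.0) + b.0\{a,b} has moves =b=> p2, =b=> p3, =c=> p2
  p2 = 0 has moves deadlocked
  p3 = 0\{a,b} has moves deadlocked
LTS(Q): 4 reachable states
  q0 = a.(b.0\{a,b} + (b.0 + c.0)) has moves =a=> q1
  q1 = b.0\{a,b} + (b.0 + c.0) has moves =b=> q2, =b=> q3, =c=> q2
  q2 = 0 has moves deadlocked
  q3 = 0\{a,b} has moves deadlocked
Coarsest stable partition (strong bisimilarity classes):
  B0 = {p0, q0}
  B1 = {p1, q1}
  B2 = {p2, p3, q2, q3}
p0 ∈ B0, q0 ∈ B0 → same block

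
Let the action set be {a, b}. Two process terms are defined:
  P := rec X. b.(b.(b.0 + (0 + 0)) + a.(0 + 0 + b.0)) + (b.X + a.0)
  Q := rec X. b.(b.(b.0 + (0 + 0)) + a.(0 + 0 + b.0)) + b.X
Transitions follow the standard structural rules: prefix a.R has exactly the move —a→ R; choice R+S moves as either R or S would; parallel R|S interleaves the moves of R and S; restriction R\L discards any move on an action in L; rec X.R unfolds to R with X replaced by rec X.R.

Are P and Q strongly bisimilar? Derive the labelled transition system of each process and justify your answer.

P's transition system — 5 states:
  m0 = rec X. b.(b.(b.0 + (0 + 0)) + a.(0 + 0 + b.0)) + (b.X + a.0) :: —a→ m1, —b→ m0, —b→ m2
  m1 = 0 :: ∅
  m2 = b.(b.0 + (0 + 0)) + a.(0 + 0 + b.0) :: —a→ m3, —b→ m4
  m3 = 0 + 0 + b.0 :: —b→ m1
  m4 = b.0 + (0 + 0) :: —b→ m1
Q's transition system — 5 states:
  n0 = rec X. b.(b.(b.0 + (0 + 0)) + a.(0 + 0 + b.0)) + b.X :: —b→ n0, —b→ n1
  n1 = b.(b.0 + (0 + 0)) + a.(0 + 0 + b.0) :: —a→ n2, —b→ n3
  n2 = 0 + 0 + b.0 :: —b→ n4
  n3 = b.0 + (0 + 0) :: —b→ n4
  n4 = 0 :: ∅
Bisimilarity quotient blocks:
  B0 = {m0}
  B1 = {m2, n1}
  B2 = {m3, m4, n2, n3}
  B3 = {m1, n4}
  B4 = {n0}
m0 ∈ B0, n0 ∈ B4 → different blocks

P ≁ Q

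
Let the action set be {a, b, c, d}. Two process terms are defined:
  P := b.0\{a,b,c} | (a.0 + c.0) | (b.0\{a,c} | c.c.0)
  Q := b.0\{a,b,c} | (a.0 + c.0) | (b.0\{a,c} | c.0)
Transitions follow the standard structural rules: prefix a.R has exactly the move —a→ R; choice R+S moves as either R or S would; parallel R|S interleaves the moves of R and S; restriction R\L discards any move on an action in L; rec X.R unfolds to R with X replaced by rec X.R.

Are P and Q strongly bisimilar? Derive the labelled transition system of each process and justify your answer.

NO

LTS(P): 24 reachable states
  p0 = b.0\{a,b,c} | (a.0 + c.0) | (b.0\{a,c} | c.c.0) has moves =a=> p1, =b=> p2, =b=> p3, =c=> p1, =c=> p4
  p1 = b.0\{a,b,c} | 0 | (b.0\{a,c} | c.c.0) has moves =b=> p5, =b=> p6, =c=> p7
  p2 = 0\{a,b,c} | (a.0 + c.0) | (b.0\{a,c} | c.c.0) has moves =a=> p5, =b=> p8, =c=> p5, =c=> p9
  p3 = b.0\{a,b,c} | (a.0 + c.0) | (0\{a,c} | c.c.0) has moves =a=> p6, =b=> p8, =c=> p10, =c=> p6
  p4 = b.0\{a,b,c} | (a.0 + c.0) | (b.0\{a,c} | c.0) has moves =a=> p7, =b=> p10, =b=> p9, =c=> p11, =c=> p7
  p5 = 0\{a,b,c} | 0 | (b.0\{a,c} | c.c.0) has moves =b=> p12, =c=> p13
  p6 = b.0\{a,b,c} | 0 | (0\{a,c} | c.c.0) has moves =b=> p12, =c=> p14
  p7 = b.0\{a,b,c} | 0 | (b.0\{a,c} | c.0) has moves =b=> p13, =b=> p14, =c=> p15
  p8 = 0\{a,b,c} | (a.0 + c.0) | (0\{a,c} | c.c.0) has moves =a=> p12, =c=> p12, =c=> p16
  p9 = 0\{a,b,c} | (a.0 + c.0) | (b.0\{a,c} | c.0) has moves =a=> p13, =b=> p16, =c=> p13, =c=> p17
  p10 = b.0\{a,b,c} | (a.0 + c.0) | (0\{a,c} | c.0) has moves =a=> p14, =b=> p16, =c=> p14, =c=> p18
  p11 = b.0\{a,b,c} | (a.0 + c.0) | (b.0\{a,c} | 0) has moves =a=> p15, =b=> p17, =b=> p18, =c=> p15
  p12 = 0\{a,b,c} | 0 | (0\{a,c} | c.c.0) has moves =c=> p19
  p13 = 0\{a,b,c} | 0 | (b.0\{a,c} | c.0) has moves =b=> p19, =c=> p20
  p14 = b.0\{a,b,c} | 0 | (0\{a,c} | c.0) has moves =b=> p19, =c=> p21
  p15 = b.0\{a,b,c} | 0 | (b.0\{a,c} | 0) has moves =b=> p20, =b=> p21
  p16 = 0\{a,b,c} | (a.0 + c.0) | (0\{a,c} | c.0) has moves =a=> p19, =c=> p19, =c=> p22
  p17 = 0\{a,b,c} | (a.0 + c.0) | (b.0\{a,c} | 0) has moves =a=> p20, =b=> p22, =c=> p20
  p18 = b.0\{a,b,c} | (a.0 + c.0) | (0\{a,c} | 0) has moves =a=> p21, =b=> p22, =c=> p21
  p19 = 0\{a,b,c} | 0 | (0\{a,c} | c.0) has moves =c=> p23
  p20 = 0\{a,b,c} | 0 | (b.0\{a,c} | 0) has moves =b=> p23
  p21 = b.0\{a,b,c} | 0 | (0\{a,c} | 0) has moves =b=> p23
  p22 = 0\{a,b,c} | (a.0 + c.0) | (0\{a,c} | 0) has moves =a=> p23, =c=> p23
  p23 = 0\{a,b,c} | 0 | (0\{a,c} | 0) has moves deadlocked
LTS(Q): 16 reachable states
  q0 = b.0\{a,b,c} | (a.0 + c.0) | (b.0\{a,c} | c.0) has moves =a=> q1, =b=> q2, =b=> q3, =c=> q1, =c=> q4
  q1 = b.0\{a,b,c} | 0 | (b.0\{a,c} | c.0) has moves =b=> q5, =b=> q6, =c=> q7
  q2 = 0\{a,b,c} | (a.0 + c.0) | (b.0\{a,c} | c.0) has moves =a=> q5, =b=> q8, =c=> q5, =c=> q9
  q3 = b.0\{a,b,c} | (a.0 + c.0) | (0\{a,c} | c.0) has moves =a=> q6, =b=> q8, =c=> q10, =c=> q6
  q4 = b.0\{a,b,c} | (a.0 + c.0) | (b.0\{a,c} | 0) has moves =a=> q7, =b=> q10, =b=> q9, =c=> q7
  q5 = 0\{a,b,c} | 0 | (b.0\{a,c} | c.0) has moves =b=> q11, =c=> q12
  q6 = b.0\{a,b,c} | 0 | (0\{a,c} | c.0) has moves =b=> q11, =c=> q13
  q7 = b.0\{a,b,c} | 0 | (b.0\{a,c} | 0) has moves =b=> q12, =b=> q13
  q8 = 0\{a,b,c} | (a.0 + c.0) | (0\{a,c} | c.0) has moves =a=> q11, =c=> q11, =c=> q14
  q9 = 0\{a,b,c} | (a.0 + c.0) | (b.0\{a,c} | 0) has moves =a=> q12, =b=> q14, =c=> q12
  q10 = b.0\{a,b,c} | (a.0 + c.0) | (0\{a,c} | 0) has moves =a=> q13, =b=> q14, =c=> q13
  q11 = 0\{a,b,c} | 0 | (0\{a,c} | c.0) has moves =c=> q15
  q12 = 0\{a,b,c} | 0 | (b.0\{a,c} | 0) has moves =b=> q15
  q13 = b.0\{a,b,c} | 0 | (0\{a,c} | 0) has moves =b=> q15
  q14 = 0\{a,b,c} | (a.0 + c.0) | (0\{a,c} | 0) has moves =a=> q15, =c=> q15
  q15 = 0\{a,b,c} | 0 | (0\{a,c} | 0) has moves deadlocked
Partition-refinement fixed point:
  B0 = {p0}
  B1 = {p1}
  B2 = {p5, p6}
  B3 = {p13, p14, q5, q6}
  B4 = {p20, p21, q12, q13}
  B5 = {p23, q15}
  B6 = {p19, q11}
  B7 = {p12}
  B8 = {p7, q1}
  B9 = {p15, q7}
  B10 = {p2, p3}
  B11 = {p8}
  B12 = {p16, q8}
  B13 = {p22, q14}
  B14 = {p10, p9, q2, q3}
  B15 = {p17, p18, q10, q9}
  B16 = {p4, q0}
  B17 = {p11, q4}
p0 ∈ B0, q0 ∈ B16 → different blocks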